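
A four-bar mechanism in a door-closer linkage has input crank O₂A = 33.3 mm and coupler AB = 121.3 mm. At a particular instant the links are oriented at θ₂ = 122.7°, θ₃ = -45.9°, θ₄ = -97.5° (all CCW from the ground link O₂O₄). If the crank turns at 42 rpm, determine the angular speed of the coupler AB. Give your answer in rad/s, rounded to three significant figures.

0.994

ω₂ = 4.398 rad/s (from 42 rpm).
Differentiating the loop-closure r₂e^{iθ₂}+r₃e^{iθ₃}=r₁+r₄e^{iθ₄} gives r₂ω₂e^{iθ₂}+r₃ω₃e^{iθ₃}=r₄ω₄e^{iθ₄}.
Eliminating the other unknown: ω₃ = r₂ω₂ sin(θ₄−θ₂) / [r₃ sin(θ₃−θ₄)].
Numerator sine = +0.64546; denominator sine = +0.78369.
Result = 0.0333·4.398·(+0.64546) / (0.1213·(+0.78369)) = +0.99445 rad/s; magnitude 0.99445 rad/s.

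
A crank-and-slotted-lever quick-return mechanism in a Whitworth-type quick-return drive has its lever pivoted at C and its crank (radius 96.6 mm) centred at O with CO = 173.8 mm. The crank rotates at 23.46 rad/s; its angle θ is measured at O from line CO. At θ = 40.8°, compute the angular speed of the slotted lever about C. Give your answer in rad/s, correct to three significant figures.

7.96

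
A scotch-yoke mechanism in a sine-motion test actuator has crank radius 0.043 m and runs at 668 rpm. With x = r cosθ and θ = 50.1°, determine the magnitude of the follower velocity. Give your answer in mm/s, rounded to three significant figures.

2310

ω = 69.95 rad/s (from 668 rpm).
x = r cosθ ⇒ ẋ = −rω sinθ.
|v| = rω|sinθ| = 0.043·69.95·|sin 50.1°| = 2.3076 m/s = 2307.6 mm/s.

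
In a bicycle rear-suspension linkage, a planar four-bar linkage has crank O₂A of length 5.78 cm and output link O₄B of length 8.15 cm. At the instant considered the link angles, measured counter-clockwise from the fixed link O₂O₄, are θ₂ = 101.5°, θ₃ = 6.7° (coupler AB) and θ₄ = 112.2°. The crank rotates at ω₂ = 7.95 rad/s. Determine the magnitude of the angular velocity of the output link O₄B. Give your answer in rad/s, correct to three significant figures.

ω₂ = 7.95 rad/s
Differentiating the loop-closure r₂e^{iθ₂}+r₃e^{iθ₃}=r₁+r₄e^{iθ₄} gives r₂ω₂e^{iθ₂}+r₃ω₃e^{iθ₃}=r₄ω₄e^{iθ₄}.
Eliminating the other unknown: ω₄ = r₂ω₂ sin(θ₂−θ₃) / [r₄ sin(θ₄−θ₃)].
Numerator sine = +0.99649; denominator sine = +0.96363.
Result = 0.0578·7.95·(+0.99649) / (0.0815·(+0.96363)) = +5.8304 rad/s; magnitude 5.8304 rad/s.

5.83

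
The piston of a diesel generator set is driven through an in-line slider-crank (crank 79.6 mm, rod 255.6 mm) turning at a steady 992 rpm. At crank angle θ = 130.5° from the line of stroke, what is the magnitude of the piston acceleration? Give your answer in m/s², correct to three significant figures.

ω = 2π·992/60 = 103.9 rad/s
x(θ) = r cosθ + √(L² − r² sin²θ); with ω constant, a = ω²·d²x/dθ².
d²x/dθ² = −r cosθ − r²(cos2θ)/√u − r⁴ sin²2θ/(4u^{3/2}),  u = L² − r² sin²θ = 0.0616677 m².
Substituting r = 0.0796 m, L = 0.2556 m, θ = 130.5°: d²x/dθ² = +0.055048 m.
a = ω²·d²x/dθ² = (103.9)²·(+0.055048) = +594.05 m/s²;  |a| = 594.05 m/s².

594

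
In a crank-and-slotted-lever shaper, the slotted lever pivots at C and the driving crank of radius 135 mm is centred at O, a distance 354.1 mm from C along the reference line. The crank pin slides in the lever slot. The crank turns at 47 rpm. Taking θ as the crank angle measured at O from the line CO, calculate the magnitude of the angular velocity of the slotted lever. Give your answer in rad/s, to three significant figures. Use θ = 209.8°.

ω = 4.922 rad/s (from 47 rpm).
Crank pin A relative to C: A = (d + r cosθ, r sinθ); lever angle φ = atan2(r sinθ, d + r cosθ).
Differentiating tanφ: φ̇ = rω(d cosθ + r)/(d² + r² + 2dr cosθ).
d² + r² + 2dr cosθ = |CA|² = 0.0606474 m²;  d cosθ + r = -0.17228 m.
|ω_lever| = |0.135·4.922·-0.17228| / 0.0606474 = 1.8874 rad/s.

1.89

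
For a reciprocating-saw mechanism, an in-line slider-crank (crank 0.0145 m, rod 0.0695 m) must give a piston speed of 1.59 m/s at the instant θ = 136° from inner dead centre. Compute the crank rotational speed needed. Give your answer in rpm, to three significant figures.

1780

For an in-line slider-crank, |v_piston| = rω|sinθ|·[1 + r cosθ/√(L² − r² sin²θ)].
With r = 0.0145 m, L = 0.0695 m, θ = 136°: the bracketed kinematic factor |dx/dθ| = 0.0085447 m.
ω = v/|dx/dθ| = 1.59/0.0085447 = 186.08 rad/s.
N = 60ω/(2π) = 1776.9 rpm.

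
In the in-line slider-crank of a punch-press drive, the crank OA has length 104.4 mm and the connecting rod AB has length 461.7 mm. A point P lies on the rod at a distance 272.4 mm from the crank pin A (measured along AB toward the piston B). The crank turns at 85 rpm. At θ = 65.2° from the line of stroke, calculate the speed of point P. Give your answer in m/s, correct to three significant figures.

ω = 8.901 rad/s.  Crank-pin speed |V_A| = rω = 0.92928 m/s, perpendicular to OA.
Rod angle: sinφ = −(r/L) sinθ ⇒ φ = -11.845°; ω_rod = −rω cosθ/√(L²−r²sin²θ) = -0.86262 rad/s.
V_P = V_A + ω_rod × AP, with AP = 0.2724 m along the rod.
Components: V_Px = −rω sinθ − a·ω_rod·sinφ = -0.89182 m/s;  V_Py = rω cosθ + a·ω_rod·cosφ = +0.15982 m/s.
|V_P| = √(V_Px² + V_Py²) = 0.90602 m/s.

0.906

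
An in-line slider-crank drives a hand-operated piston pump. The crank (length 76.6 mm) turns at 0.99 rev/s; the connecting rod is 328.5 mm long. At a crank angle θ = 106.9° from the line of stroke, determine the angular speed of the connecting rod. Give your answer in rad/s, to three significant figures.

0.433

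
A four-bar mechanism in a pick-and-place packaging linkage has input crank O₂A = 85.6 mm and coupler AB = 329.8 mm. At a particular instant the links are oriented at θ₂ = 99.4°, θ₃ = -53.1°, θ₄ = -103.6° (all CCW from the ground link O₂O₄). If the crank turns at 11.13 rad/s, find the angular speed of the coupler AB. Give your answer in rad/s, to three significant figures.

1.46

ω₂ = 11.13 rad/s
Differentiating the loop-closure r₂e^{iθ₂}+r₃e^{iθ₃}=r₁+r₄e^{iθ₄} gives r₂ω₂e^{iθ₂}+r₃ω₃e^{iθ₃}=r₄ω₄e^{iθ₄}.
Eliminating the other unknown: ω₃ = r₂ω₂ sin(θ₄−θ₂) / [r₃ sin(θ₃−θ₄)].
Numerator sine = +0.39073; denominator sine = +0.77162.
Result = 0.0856·11.13·(+0.39073) / (0.3298·(+0.77162)) = +1.4628 rad/s; magnitude 1.4628 rad/s.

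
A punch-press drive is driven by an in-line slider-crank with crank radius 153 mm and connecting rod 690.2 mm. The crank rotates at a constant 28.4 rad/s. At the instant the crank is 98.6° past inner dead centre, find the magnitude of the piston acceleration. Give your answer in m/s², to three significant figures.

ω = 28.4 rad/s
x(θ) = r cosθ + √(L² − r² sin²θ); with ω constant, a = ω²·d²x/dθ².
d²x/dθ² = −r cosθ − r²(cos2θ)/√u − r⁴ sin²2θ/(4u^{3/2}),  u = L² − r² sin²θ = 0.45349 m².
Substituting r = 0.153 m, L = 0.6902 m, θ = 98.6°: d²x/dθ² = +0.056047 m.
a = ω²·d²x/dθ² = (28.4)²·(+0.056047) = +45.205 m/s²;  |a| = 45.205 m/s².

45.2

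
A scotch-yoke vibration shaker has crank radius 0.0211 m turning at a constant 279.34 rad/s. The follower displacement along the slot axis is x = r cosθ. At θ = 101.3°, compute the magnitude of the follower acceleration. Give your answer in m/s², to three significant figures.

323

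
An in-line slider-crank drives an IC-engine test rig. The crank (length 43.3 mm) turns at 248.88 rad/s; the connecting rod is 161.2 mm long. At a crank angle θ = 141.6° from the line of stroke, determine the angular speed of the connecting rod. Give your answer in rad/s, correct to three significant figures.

53.1

ω = 248.9 rad/s
The rod makes angle φ with the slider axis where L sinφ = r sinθ; differentiating, L cosφ·φ̇ = r ω cosθ.
L cosφ = √(L² − r² sin²θ) = 0.15894 m.
|ω_rod| = r ω |cosθ| / √(L² − r² sin²θ) = 0.0433·248.9·0.78369/0.15894 = 53.136 rad/s.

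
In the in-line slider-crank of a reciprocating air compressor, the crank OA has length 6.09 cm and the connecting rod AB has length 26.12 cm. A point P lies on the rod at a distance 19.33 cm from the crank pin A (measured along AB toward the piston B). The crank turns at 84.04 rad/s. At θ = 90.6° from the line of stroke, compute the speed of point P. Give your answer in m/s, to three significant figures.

ω = 84.04 rad/s.  Crank-pin speed |V_A| = rω = 5.118 m/s, perpendicular to OA.
Rod angle: sinφ = −(r/L) sinθ ⇒ φ = -13.482°; ω_rod = −rω cosθ/√(L²−r²sin²θ) = +0.211 rad/s.
V_P = V_A + ω_rod × AP, with AP = 0.1933 m along the rod.
Components: V_Px = −rω sinθ − a·ω_rod·sinφ = -5.1082 m/s;  V_Py = rω cosθ + a·ω_rod·cosφ = -0.013932 m/s.
|V_P| = √(V_Px² + V_Py²) = 5.1083 m/s.

5.11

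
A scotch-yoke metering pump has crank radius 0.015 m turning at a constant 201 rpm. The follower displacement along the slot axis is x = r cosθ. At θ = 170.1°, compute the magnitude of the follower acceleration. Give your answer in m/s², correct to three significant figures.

6.55

ω = 21.05 rad/s (from 201 rpm).
x = r cosθ ⇒ ẍ = −rω² cosθ (ω constant).
|a| = rω²|cosθ| = 0.015·(21.05)²·|cos 170.1°| = 6.5467 m/s².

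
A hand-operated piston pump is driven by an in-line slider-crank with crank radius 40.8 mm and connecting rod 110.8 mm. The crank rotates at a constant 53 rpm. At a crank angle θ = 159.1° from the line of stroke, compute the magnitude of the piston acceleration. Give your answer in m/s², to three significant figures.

0.819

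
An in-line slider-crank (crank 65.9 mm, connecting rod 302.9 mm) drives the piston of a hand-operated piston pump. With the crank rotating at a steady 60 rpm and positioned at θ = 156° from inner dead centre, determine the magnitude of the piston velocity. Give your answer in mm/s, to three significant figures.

135

ω = 2π·60/60 = 6.283 rad/s
For an in-line slider-crank, x = r cosθ + √(L² − r² sin²θ), so v = −rω sinθ·[1 + r cosθ/√(L² − r² sin²θ)].
With r = 0.0659 m, L = 0.3029 m, θ = 156°: √(L² − r² sin²θ) = 0.30171 m.
v = −0.0659·6.283·0.40674·[1 + 0.0659·-0.91355/0.30171] = -0.13481 m/s.
|v| = 0.13481 m/s = 134.81 mm/s.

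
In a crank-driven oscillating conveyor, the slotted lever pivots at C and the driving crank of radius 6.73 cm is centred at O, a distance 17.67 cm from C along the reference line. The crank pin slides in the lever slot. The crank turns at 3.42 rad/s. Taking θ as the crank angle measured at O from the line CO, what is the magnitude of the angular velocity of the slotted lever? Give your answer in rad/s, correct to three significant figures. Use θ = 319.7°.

ω = 3.42 rad/s
Crank pin A relative to C: A = (d + r cosθ, r sinθ); lever angle φ = atan2(r sinθ, d + r cosθ).
Differentiating tanφ: φ̇ = rω(d cosθ + r)/(d² + r² + 2dr cosθ).
d² + r² + 2dr cosθ = |CA|² = 0.0538913 m²;  d cosθ + r = +0.20206 m.
|ω_lever| = |0.0673·3.42·+0.20206| / 0.0538913 = 0.863 rad/s.

0.863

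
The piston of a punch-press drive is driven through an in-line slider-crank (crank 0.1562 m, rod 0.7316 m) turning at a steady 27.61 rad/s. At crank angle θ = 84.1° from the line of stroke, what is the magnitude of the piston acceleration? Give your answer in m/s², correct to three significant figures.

ω = 27.61 rad/s
x(θ) = r cosθ + √(L² − r² sin²θ); with ω constant, a = ω²·d²x/dθ².
d²x/dθ² = −r cosθ − r²(cos2θ)/√u − r⁴ sin²2θ/(4u^{3/2}),  u = L² − r² sin²θ = 0.511098 m².
Substituting r = 0.1562 m, L = 0.7316 m, θ = 84.1°: d²x/dθ² = +0.017333 m.
a = ω²·d²x/dθ² = (27.61)²·(+0.017333) = +13.214 m/s²;  |a| = 13.214 m/s².

13.2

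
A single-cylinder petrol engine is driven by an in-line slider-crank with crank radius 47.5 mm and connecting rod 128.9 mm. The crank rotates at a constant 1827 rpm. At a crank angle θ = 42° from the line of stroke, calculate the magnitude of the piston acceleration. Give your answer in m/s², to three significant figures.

ω = 2π·1827/60 = 191.3 rad/s
x(θ) = r cosθ + √(L² − r² sin²θ); with ω constant, a = ω²·d²x/dθ².
d²x/dθ² = −r cosθ − r²(cos2θ)/√u − r⁴ sin²2θ/(4u^{3/2}),  u = L² − r² sin²θ = 0.015605 m².
Substituting r = 0.0475 m, L = 0.1289 m, θ = 42°: d²x/dθ² = -0.037833 m.
a = ω²·d²x/dθ² = (191.3)²·(-0.037833) = -1384.9 m/s²;  |a| = 1384.9 m/s².

1380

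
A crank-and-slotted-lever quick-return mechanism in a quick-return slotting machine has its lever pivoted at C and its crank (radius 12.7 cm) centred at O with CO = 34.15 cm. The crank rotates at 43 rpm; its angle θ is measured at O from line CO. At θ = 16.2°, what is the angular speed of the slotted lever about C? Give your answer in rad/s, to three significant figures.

ω = 4.503 rad/s (from 43 rpm).
Crank pin A relative to C: A = (d + r cosθ, r sinθ); lever angle φ = atan2(r sinθ, d + r cosθ).
Differentiating tanφ: φ̇ = rω(d cosθ + r)/(d² + r² + 2dr cosθ).
d² + r² + 2dr cosθ = |CA|² = 0.216048 m²;  d cosθ + r = +0.45494 m.
|ω_lever| = |0.127·4.503·+0.45494| / 0.216048 = 1.2042 rad/s.

1.20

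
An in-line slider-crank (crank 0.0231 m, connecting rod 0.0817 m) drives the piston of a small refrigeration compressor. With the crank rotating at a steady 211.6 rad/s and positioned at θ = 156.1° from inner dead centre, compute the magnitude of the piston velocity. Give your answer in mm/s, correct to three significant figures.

1470

ω = 211.6 rad/s
For an in-line slider-crank, x = r cosθ + √(L² − r² sin²θ), so v = −rω sinθ·[1 + r cosθ/√(L² − r² sin²θ)].
With r = 0.0231 m, L = 0.0817 m, θ = 156.1°: √(L² − r² sin²θ) = 0.081162 m.
v = −0.0231·211.6·0.40514·[1 + 0.0231·-0.91425/0.081162] = -1.465 m/s.
|v| = 1.465 m/s = 1465 mm/s.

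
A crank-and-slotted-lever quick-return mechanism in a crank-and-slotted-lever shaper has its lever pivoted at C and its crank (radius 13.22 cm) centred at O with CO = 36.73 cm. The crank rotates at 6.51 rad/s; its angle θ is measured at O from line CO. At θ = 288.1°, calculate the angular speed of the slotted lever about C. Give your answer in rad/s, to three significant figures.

ω = 6.51 rad/s
Crank pin A relative to C: A = (d + r cosθ, r sinθ); lever angle φ = atan2(r sinθ, d + r cosθ).
Differentiating tanφ: φ̇ = rω(d cosθ + r)/(d² + r² + 2dr cosθ).
d² + r² + 2dr cosθ = |CA|² = 0.182557 m²;  d cosθ + r = +0.24631 m.
|ω_lever| = |0.1322·6.51·+0.24631| / 0.182557 = 1.1612 rad/s.

1.16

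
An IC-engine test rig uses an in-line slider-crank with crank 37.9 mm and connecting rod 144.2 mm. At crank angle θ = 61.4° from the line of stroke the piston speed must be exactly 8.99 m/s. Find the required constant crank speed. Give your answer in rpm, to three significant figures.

For an in-line slider-crank, |v_piston| = rω|sinθ|·[1 + r cosθ/√(L² − r² sin²θ)].
With r = 0.0379 m, L = 0.1442 m, θ = 61.4°: the bracketed kinematic factor |dx/dθ| = 0.037578 m.
ω = v/|dx/dθ| = 8.99/0.037578 = 239.23 rad/s.
N = 60ω/(2π) = 2284.5 rpm.

2280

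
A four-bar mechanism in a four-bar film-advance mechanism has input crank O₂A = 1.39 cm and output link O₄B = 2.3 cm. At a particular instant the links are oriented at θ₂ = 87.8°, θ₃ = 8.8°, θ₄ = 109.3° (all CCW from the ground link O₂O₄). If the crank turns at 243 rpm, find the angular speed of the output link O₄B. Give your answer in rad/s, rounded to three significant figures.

ω₂ = 25.45 rad/s (from 243 rpm).
Differentiating the loop-closure r₂e^{iθ₂}+r₃e^{iθ₃}=r₁+r₄e^{iθ₄} gives r₂ω₂e^{iθ₂}+r₃ω₃e^{iθ₃}=r₄ω₄e^{iθ₄}.
Eliminating the other unknown: ω₄ = r₂ω₂ sin(θ₂−θ₃) / [r₄ sin(θ₄−θ₃)].
Numerator sine = +0.98163; denominator sine = +0.98325.
Result = 0.0139·25.45·(+0.98163) / (0.023·(+0.98325)) = +15.353 rad/s; magnitude 15.353 rad/s.

15.4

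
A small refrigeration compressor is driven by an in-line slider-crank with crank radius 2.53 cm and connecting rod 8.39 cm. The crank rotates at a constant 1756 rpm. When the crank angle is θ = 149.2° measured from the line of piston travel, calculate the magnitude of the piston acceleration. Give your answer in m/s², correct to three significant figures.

606

ω = 2π·1756/60 = 183.9 rad/s
x(θ) = r cosθ + √(L² − r² sin²θ); with ω constant, a = ω²·d²x/dθ².
d²x/dθ² = −r cosθ − r²(cos2θ)/√u − r⁴ sin²2θ/(4u^{3/2}),  u = L² − r² sin²θ = 0.00687139 m².
Substituting r = 0.0253 m, L = 0.0839 m, θ = 149.2°: d²x/dθ² = +0.01792 m.
a = ω²·d²x/dθ² = (183.9)²·(+0.01792) = +605.96 m/s²;  |a| = 605.96 m/s².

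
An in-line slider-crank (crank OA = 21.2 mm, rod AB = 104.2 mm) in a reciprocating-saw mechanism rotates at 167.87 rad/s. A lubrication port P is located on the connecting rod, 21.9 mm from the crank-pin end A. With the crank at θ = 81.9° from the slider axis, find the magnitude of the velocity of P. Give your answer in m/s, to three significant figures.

3.57

ω = 167.9 rad/s.  Crank-pin speed |V_A| = rω = 3.5588 m/s, perpendicular to OA.
Rod angle: sinφ = −(r/L) sinθ ⇒ φ = -11.620°; ω_rod = −rω cosθ/√(L²−r²sin²θ) = -4.913 rad/s.
V_P = V_A + ω_rod × AP, with AP = 0.0219 m along the rod.
Components: V_Px = −rω sinθ − a·ω_rod·sinφ = -3.545 m/s;  V_Py = rω cosθ + a·ω_rod·cosφ = +0.39606 m/s.
|V_P| = √(V_Px² + V_Py²) = 3.5671 m/s.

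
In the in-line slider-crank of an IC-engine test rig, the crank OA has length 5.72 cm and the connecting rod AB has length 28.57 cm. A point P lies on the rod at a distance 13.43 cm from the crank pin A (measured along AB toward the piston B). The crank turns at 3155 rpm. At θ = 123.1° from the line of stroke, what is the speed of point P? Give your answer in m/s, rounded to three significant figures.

ω = 330.4 rad/s.  Crank-pin speed |V_A| = rω = 18.898 m/s, perpendicular to OA.
Rod angle: sinφ = −(r/L) sinθ ⇒ φ = -9.655°; ω_rod = −rω cosθ/√(L²−r²sin²θ) = +36.642 rad/s.
V_P = V_A + ω_rod × AP, with AP = 0.1343 m along the rod.
Components: V_Px = −rω sinθ − a·ω_rod·sinφ = -15.006 m/s;  V_Py = rω cosθ + a·ω_rod·cosφ = -5.4691 m/s.
|V_P| = √(V_Px² + V_Py²) = 15.972 m/s.

16.0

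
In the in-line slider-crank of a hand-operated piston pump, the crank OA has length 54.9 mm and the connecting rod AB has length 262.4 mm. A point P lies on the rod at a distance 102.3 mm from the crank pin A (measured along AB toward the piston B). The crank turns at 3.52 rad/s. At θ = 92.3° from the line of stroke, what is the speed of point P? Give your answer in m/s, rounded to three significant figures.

0.193

ω = 3.52 rad/s.  Crank-pin speed |V_A| = rω = 0.19325 m/s, perpendicular to OA.
Rod angle: sinφ = −(r/L) sinθ ⇒ φ = -12.067°; ω_rod = −rω cosθ/√(L²−r²sin²θ) = +0.030223 rad/s.
V_P = V_A + ω_rod × AP, with AP = 0.1023 m along the rod.
Components: V_Px = −rω sinθ − a·ω_rod·sinφ = -0.19245 m/s;  V_Py = rω cosθ + a·ω_rod·cosφ = -0.0047319 m/s.
|V_P| = √(V_Px² + V_Py²) = 0.1925 m/s.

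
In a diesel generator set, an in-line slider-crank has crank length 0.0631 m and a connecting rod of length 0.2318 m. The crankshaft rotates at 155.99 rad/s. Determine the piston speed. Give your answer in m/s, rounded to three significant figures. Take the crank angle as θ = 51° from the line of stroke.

ω = 156 rad/s
For an in-line slider-crank, x = r cosθ + √(L² − r² sin²θ), so v = −rω sinθ·[1 + r cosθ/√(L² − r² sin²θ)].
With r = 0.0631 m, L = 0.2318 m, θ = 51°: √(L² − r² sin²θ) = 0.22655 m.
v = −0.0631·156·0.77715·[1 + 0.0631·0.62932/0.22655] = -8.9902 m/s.
|v| = 8.9902 m/s.

8.99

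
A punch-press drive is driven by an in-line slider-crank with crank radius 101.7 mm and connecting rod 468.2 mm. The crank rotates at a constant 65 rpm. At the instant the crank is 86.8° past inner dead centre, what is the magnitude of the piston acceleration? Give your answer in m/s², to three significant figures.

ω = 2π·65/60 = 6.807 rad/s
x(θ) = r cosθ + √(L² − r² sin²θ); with ω constant, a = ω²·d²x/dθ².
d²x/dθ² = −r cosθ − r²(cos2θ)/√u − r⁴ sin²2θ/(4u^{3/2}),  u = L² − r² sin²θ = 0.208901 m².
Substituting r = 0.1017 m, L = 0.4682 m, θ = 86.8°: d²x/dθ² = +0.016808 m.
a = ω²·d²x/dθ² = (6.807)²·(+0.016808) = +0.77874 m/s²;  |a| = 0.77874 m/s².

0.779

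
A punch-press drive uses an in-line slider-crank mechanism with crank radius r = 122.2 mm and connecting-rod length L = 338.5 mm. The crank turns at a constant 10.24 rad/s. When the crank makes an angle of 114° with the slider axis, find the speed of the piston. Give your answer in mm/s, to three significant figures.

ω = 10.24 rad/s
For an in-line slider-crank, x = r cosθ + √(L² − r² sin²θ), so v = −rω sinθ·[1 + r cosθ/√(L² − r² sin²θ)].
With r = 0.1222 m, L = 0.3385 m, θ = 114°: √(L² − r² sin²θ) = 0.31956 m.
v = −0.1222·10.24·0.91355·[1 + 0.1222·-0.40674/0.31956] = -0.96535 m/s.
|v| = 0.96535 m/s = 965.35 mm/s.

965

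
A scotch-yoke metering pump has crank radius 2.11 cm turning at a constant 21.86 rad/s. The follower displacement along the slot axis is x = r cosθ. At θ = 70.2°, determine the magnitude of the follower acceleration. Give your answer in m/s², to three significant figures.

3.42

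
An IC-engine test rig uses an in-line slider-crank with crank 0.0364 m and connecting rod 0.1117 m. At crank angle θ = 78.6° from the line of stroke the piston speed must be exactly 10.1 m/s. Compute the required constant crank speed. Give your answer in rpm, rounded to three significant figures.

For an in-line slider-crank, |v_piston| = rω|sinθ|·[1 + r cosθ/√(L² − r² sin²θ)].
With r = 0.0364 m, L = 0.1117 m, θ = 78.6°: the bracketed kinematic factor |dx/dθ| = 0.038107 m.
ω = v/|dx/dθ| = 10.1/0.038107 = 265.04 rad/s.
N = 60ω/(2π) = 2531 rpm.

2530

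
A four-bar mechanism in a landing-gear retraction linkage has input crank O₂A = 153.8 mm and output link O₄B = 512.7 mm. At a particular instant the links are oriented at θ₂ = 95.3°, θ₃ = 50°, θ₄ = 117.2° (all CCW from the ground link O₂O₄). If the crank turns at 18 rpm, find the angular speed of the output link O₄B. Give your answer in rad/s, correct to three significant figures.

ω₂ = 1.885 rad/s (from 18 rpm).
Differentiating the loop-closure r₂e^{iθ₂}+r₃e^{iθ₃}=r₁+r₄e^{iθ₄} gives r₂ω₂e^{iθ₂}+r₃ω₃e^{iθ₃}=r₄ω₄e^{iθ₄}.
Eliminating the other unknown: ω₄ = r₂ω₂ sin(θ₂−θ₃) / [r₄ sin(θ₄−θ₃)].
Numerator sine = +0.71080; denominator sine = +0.92186.
Result = 0.1538·1.885·(+0.71080) / (0.5127·(+0.92186)) = +0.43599 rad/s; magnitude 0.43599 rad/s.

0.436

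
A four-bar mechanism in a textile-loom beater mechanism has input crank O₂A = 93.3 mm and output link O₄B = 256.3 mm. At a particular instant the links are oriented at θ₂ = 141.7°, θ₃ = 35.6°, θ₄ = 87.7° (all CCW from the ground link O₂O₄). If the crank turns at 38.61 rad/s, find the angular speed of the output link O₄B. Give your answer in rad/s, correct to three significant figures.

ω₂ = 38.61 rad/s
Differentiating the loop-closure r₂e^{iθ₂}+r₃e^{iθ₃}=r₁+r₄e^{iθ₄} gives r₂ω₂e^{iθ₂}+r₃ω₃e^{iθ₃}=r₄ω₄e^{iθ₄}.
Eliminating the other unknown: ω₄ = r₂ω₂ sin(θ₂−θ₃) / [r₄ sin(θ₄−θ₃)].
Numerator sine = +0.96078; denominator sine = +0.78908.
Result = 0.0933·38.61·(+0.96078) / (0.2563·(+0.78908)) = +17.113 rad/s; magnitude 17.113 rad/s.

17.1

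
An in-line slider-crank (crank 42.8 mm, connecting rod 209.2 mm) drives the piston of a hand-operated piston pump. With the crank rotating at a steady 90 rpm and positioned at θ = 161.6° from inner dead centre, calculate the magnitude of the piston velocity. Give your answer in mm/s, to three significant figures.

103

ω = 2π·90/60 = 9.425 rad/s
For an in-line slider-crank, x = r cosθ + √(L² − r² sin²θ), so v = −rω sinθ·[1 + r cosθ/√(L² − r² sin²θ)].
With r = 0.0428 m, L = 0.2092 m, θ = 161.6°: √(L² − r² sin²θ) = 0.20876 m.
v = −0.0428·9.425·0.31565·[1 + 0.0428·-0.94888/0.20876] = -0.10256 m/s.
|v| = 0.10256 m/s = 102.56 mm/s.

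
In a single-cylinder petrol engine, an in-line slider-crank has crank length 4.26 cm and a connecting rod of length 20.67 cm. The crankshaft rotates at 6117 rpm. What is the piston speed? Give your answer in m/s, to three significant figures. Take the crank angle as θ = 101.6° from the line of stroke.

ω = 2π·6117/60 = 640.6 rad/s
For an in-line slider-crank, x = r cosθ + √(L² − r² sin²θ), so v = −rω sinθ·[1 + r cosθ/√(L² − r² sin²θ)].
With r = 0.0426 m, L = 0.2067 m, θ = 101.6°: √(L² − r² sin²θ) = 0.20244 m.
v = −0.0426·640.6·0.97958·[1 + 0.0426·-0.20108/0.20244] = -25.6 m/s.
|v| = 25.6 m/s.

25.6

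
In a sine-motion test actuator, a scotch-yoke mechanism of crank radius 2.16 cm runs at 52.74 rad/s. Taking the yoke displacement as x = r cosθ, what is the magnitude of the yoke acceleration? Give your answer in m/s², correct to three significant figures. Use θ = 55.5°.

34.0

ω = 52.74 rad/s
x = r cosθ ⇒ ẍ = −rω² cosθ (ω constant).
|a| = rω²|cosθ| = 0.0216·(52.74)²·|cos 55.5°| = 34.03 m/s².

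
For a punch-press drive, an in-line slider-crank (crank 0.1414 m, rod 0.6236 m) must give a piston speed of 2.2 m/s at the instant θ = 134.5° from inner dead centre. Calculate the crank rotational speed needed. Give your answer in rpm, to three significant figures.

248

For an in-line slider-crank, |v_piston| = rω|sinθ|·[1 + r cosθ/√(L² − r² sin²θ)].
With r = 0.1414 m, L = 0.6236 m, θ = 134.5°: the bracketed kinematic factor |dx/dθ| = 0.084611 m.
ω = v/|dx/dθ| = 2.2/0.084611 = 26.001 rad/s.
N = 60ω/(2π) = 248.29 rpm.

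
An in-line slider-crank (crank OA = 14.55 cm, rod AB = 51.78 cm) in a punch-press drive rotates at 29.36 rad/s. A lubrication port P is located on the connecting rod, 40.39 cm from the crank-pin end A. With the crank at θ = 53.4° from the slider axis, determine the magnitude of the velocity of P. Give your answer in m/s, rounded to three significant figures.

3.93

ω = 29.36 rad/s.  Crank-pin speed |V_A| = rω = 4.2719 m/s, perpendicular to OA.
Rod angle: sinφ = −(r/L) sinθ ⇒ φ = -13.038°; ω_rod = −rω cosθ/√(L²−r²sin²θ) = -5.049 rad/s.
V_P = V_A + ω_rod × AP, with AP = 0.4039 m along the rod.
Components: V_Px = −rω sinθ − a·ω_rod·sinφ = -3.8896 m/s;  V_Py = rω cosθ + a·ω_rod·cosφ = +0.56026 m/s.
|V_P| = √(V_Px² + V_Py²) = 3.9297 m/s.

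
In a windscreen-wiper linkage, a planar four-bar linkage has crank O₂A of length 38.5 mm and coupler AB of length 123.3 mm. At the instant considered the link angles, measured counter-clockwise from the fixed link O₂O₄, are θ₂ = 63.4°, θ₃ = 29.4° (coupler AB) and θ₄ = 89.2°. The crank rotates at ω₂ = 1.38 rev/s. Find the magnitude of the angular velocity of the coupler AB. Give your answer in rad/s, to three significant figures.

1.36

ω₂ = 8.671 rad/s (from 1.38 rev/s).
Differentiating the loop-closure r₂e^{iθ₂}+r₃e^{iθ₃}=r₁+r₄e^{iθ₄} gives r₂ω₂e^{iθ₂}+r₃ω₃e^{iθ₃}=r₄ω₄e^{iθ₄}.
Eliminating the other unknown: ω₃ = r₂ω₂ sin(θ₄−θ₂) / [r₃ sin(θ₃−θ₄)].
Numerator sine = +0.43523; denominator sine = -0.86427.
Result = 0.0385·8.671·(+0.43523) / (0.1233·(-0.86427)) = -1.3634 rad/s; magnitude 1.3634 rad/s.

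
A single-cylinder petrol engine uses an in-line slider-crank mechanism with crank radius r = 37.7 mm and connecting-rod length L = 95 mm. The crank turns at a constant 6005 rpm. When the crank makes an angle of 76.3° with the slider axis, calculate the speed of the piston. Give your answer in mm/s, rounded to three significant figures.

ω = 2π·6005/60 = 628.8 rad/s
For an in-line slider-crank, x = r cosθ + √(L² − r² sin²θ), so v = −rω sinθ·[1 + r cosθ/√(L² − r² sin²θ)].
With r = 0.0377 m, L = 0.095 m, θ = 76.3°: √(L² − r² sin²θ) = 0.087655 m.
v = −0.0377·628.8·0.97155·[1 + 0.0377·0.23684/0.087655] = -25.379 m/s.
|v| = 25.379 m/s = 25379 mm/s.

25400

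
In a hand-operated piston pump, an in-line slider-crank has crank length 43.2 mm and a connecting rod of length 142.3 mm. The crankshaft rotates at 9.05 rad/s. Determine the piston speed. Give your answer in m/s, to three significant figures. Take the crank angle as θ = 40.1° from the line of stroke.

ω = 9.05 rad/s
For an in-line slider-crank, x = r cosθ + √(L² − r² sin²θ), so v = −rω sinθ·[1 + r cosθ/√(L² − r² sin²θ)].
With r = 0.0432 m, L = 0.1423 m, θ = 40.1°: √(L² − r² sin²θ) = 0.13955 m.
v = −0.0432·9.05·0.64412·[1 + 0.0432·0.76492/0.13955] = -0.31146 m/s.
|v| = 0.31146 m/s.

0.311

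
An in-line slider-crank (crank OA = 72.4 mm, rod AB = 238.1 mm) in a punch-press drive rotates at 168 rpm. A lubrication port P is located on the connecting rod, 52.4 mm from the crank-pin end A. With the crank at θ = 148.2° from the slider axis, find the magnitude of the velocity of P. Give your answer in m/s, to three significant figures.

ω = 17.59 rad/s.  Crank-pin speed |V_A| = rω = 1.2737 m/s, perpendicular to OA.
Rod angle: sinφ = −(r/L) sinθ ⇒ φ = -9.220°; ω_rod = −rω cosθ/√(L²−r²sin²θ) = +4.6061 rad/s.
V_P = V_A + ω_rod × AP, with AP = 0.0524 m along the rod.
Components: V_Px = −rω sinθ − a·ω_rod·sinφ = -0.63252 m/s;  V_Py = rω cosθ + a·ω_rod·cosφ = -0.84429 m/s.
|V_P| = √(V_Px² + V_Py²) = 1.0549 m/s.

1.05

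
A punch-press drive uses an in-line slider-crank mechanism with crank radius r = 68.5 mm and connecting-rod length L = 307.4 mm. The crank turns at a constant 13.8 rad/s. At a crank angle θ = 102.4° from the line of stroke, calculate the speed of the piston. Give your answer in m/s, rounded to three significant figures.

ω = 13.8 rad/s
For an in-line slider-crank, x = r cosθ + √(L² − r² sin²θ), so v = −rω sinθ·[1 + r cosθ/√(L² − r² sin²θ)].
With r = 0.0685 m, L = 0.3074 m, θ = 102.4°: √(L² − r² sin²θ) = 0.30003 m.
v = −0.0685·13.8·0.97667·[1 + 0.0685·-0.21474/0.30003] = -0.87799 m/s.
|v| = 0.87799 m/s.

0.878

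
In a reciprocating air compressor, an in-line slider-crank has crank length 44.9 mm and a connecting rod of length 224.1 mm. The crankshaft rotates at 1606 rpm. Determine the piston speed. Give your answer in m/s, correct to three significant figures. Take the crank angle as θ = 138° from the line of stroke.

4.29

ω = 2π·1606/60 = 168.2 rad/s
For an in-line slider-crank, x = r cosθ + √(L² − r² sin²θ), so v = −rω sinθ·[1 + r cosθ/√(L² − r² sin²θ)].
With r = 0.0449 m, L = 0.2241 m, θ = 138°: √(L² − r² sin²θ) = 0.22208 m.
v = −0.0449·168.2·0.66913·[1 + 0.0449·-0.74314/0.22208] = -4.2936 m/s.
|v| = 4.2936 m/s.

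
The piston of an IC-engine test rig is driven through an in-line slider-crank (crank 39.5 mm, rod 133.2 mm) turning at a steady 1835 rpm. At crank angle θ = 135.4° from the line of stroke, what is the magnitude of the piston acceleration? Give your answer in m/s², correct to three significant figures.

ω = 2π·1835/60 = 192.2 rad/s
x(θ) = r cosθ + √(L² − r² sin²θ); with ω constant, a = ω²·d²x/dθ².
d²x/dθ² = −r cosθ − r²(cos2θ)/√u − r⁴ sin²2θ/(4u^{3/2}),  u = L² − r² sin²θ = 0.016973 m².
Substituting r = 0.0395 m, L = 0.1332 m, θ = 135.4°: d²x/dθ² = +0.027683 m.
a = ω²·d²x/dθ² = (192.2)²·(+0.027683) = +1022.2 m/s²;  |a| = 1022.2 m/s².

1020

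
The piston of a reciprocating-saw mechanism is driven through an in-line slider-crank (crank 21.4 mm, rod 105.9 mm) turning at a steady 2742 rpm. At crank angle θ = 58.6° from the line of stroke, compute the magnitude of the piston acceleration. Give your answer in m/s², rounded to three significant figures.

ω = 2π·2742/60 = 287.1 rad/s
x(θ) = r cosθ + √(L² − r² sin²θ); with ω constant, a = ω²·d²x/dθ².
d²x/dθ² = −r cosθ − r²(cos2θ)/√u − r⁴ sin²2θ/(4u^{3/2}),  u = L² − r² sin²θ = 0.0108812 m².
Substituting r = 0.0214 m, L = 0.1059 m, θ = 58.6°: d²x/dθ² = -0.0091794 m.
a = ω²·d²x/dθ² = (287.1)²·(-0.0091794) = -756.84 m/s²;  |a| = 756.84 m/s².

757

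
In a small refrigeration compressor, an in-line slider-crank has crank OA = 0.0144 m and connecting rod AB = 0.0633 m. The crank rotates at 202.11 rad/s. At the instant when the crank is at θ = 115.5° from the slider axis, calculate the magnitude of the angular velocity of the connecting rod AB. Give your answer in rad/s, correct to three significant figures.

20.2

ω = 202.1 rad/s
The rod makes angle φ with the slider axis where L sinφ = r sinθ; differentiating, L cosφ·φ̇ = r ω cosθ.
L cosφ = √(L² − r² sin²θ) = 0.061951 m.
|ω_rod| = r ω |cosθ| / √(L² − r² sin²θ) = 0.0144·202.1·0.43051/0.061951 = 20.225 rad/s.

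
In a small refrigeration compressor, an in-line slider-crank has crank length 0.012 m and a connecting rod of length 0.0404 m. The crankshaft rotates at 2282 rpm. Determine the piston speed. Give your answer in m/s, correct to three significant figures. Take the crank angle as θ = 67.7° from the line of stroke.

ω = 2π·2282/60 = 239 rad/s
For an in-line slider-crank, x = r cosθ + √(L² − r² sin²θ), so v = −rω sinθ·[1 + r cosθ/√(L² − r² sin²θ)].
With r = 0.012 m, L = 0.0404 m, θ = 67.7°: √(L² − r² sin²θ) = 0.038844 m.
v = −0.012·239·0.92521·[1 + 0.012·0.37946/0.038844] = -2.9642 m/s.
|v| = 2.9642 m/s.

2.96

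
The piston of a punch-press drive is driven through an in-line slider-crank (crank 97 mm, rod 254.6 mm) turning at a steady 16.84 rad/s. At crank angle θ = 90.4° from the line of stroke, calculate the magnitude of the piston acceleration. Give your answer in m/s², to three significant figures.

11.5

ω = 16.84 rad/s
x(θ) = r cosθ + √(L² − r² sin²θ); with ω constant, a = ω²·d²x/dθ².
d²x/dθ² = −r cosθ − r²(cos2θ)/√u − r⁴ sin²2θ/(4u^{3/2}),  u = L² − r² sin²θ = 0.0554126 m².
Substituting r = 0.097 m, L = 0.2546 m, θ = 90.4°: d²x/dθ² = +0.040643 m.
a = ω²·d²x/dθ² = (16.84)²·(+0.040643) = +11.526 m/s²;  |a| = 11.526 m/s².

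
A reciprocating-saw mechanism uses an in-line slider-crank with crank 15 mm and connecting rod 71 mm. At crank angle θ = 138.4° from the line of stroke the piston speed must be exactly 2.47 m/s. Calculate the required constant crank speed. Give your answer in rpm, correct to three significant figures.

2820

For an in-line slider-crank, |v_piston| = rω|sinθ|·[1 + r cosθ/√(L² − r² sin²θ)].
With r = 0.015 m, L = 0.071 m, θ = 138.4°: the bracketed kinematic factor |dx/dθ| = 0.0083698 m.
ω = v/|dx/dθ| = 2.47/0.0083698 = 295.11 rad/s.
N = 60ω/(2π) = 2818.1 rpm.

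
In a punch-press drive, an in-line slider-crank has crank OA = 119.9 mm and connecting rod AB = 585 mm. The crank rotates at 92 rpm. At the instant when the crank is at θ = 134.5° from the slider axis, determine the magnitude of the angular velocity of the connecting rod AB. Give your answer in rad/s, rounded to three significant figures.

1.40

ω = 9.634 rad/s (converted from 92 rpm).
The rod makes angle φ with the slider axis where L sinφ = r sinθ; differentiating, L cosφ·φ̇ = r ω cosθ.
L cosφ = √(L² − r² sin²θ) = 0.57872 m.
|ω_rod| = r ω |cosθ| / √(L² − r² sin²θ) = 0.1199·9.634·0.70091/0.57872 = 1.399 rad/s.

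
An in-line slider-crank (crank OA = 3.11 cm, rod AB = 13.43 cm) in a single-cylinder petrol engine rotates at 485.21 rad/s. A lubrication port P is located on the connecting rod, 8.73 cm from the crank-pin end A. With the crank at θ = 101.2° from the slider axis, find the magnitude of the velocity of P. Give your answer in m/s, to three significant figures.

ω = 485.2 rad/s.  Crank-pin speed |V_A| = rω = 15.09 m/s, perpendicular to OA.
Rod angle: sinφ = −(r/L) sinθ ⇒ φ = -13.130°; ω_rod = −rω cosθ/√(L²−r²sin²θ) = +22.41 rad/s.
V_P = V_A + ω_rod × AP, with AP = 0.0873 m along the rod.
Components: V_Px = −rω sinθ − a·ω_rod·sinφ = -14.358 m/s;  V_Py = rω cosθ + a·ω_rod·cosφ = -1.0257 m/s.
|V_P| = √(V_Px² + V_Py²) = 14.395 m/s.

14.4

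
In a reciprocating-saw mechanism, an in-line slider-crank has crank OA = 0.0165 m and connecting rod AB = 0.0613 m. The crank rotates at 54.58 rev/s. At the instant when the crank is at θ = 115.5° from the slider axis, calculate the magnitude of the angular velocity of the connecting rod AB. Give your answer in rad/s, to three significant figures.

41.0

ω = 342.9 rad/s (converted from 54.58 rev/s).
The rod makes angle φ with the slider axis where L sinφ = r sinθ; differentiating, L cosφ·φ̇ = r ω cosθ.
L cosφ = √(L² − r² sin²θ) = 0.059463 m.
|ω_rod| = r ω |cosθ| / √(L² − r² sin²θ) = 0.0165·342.9·0.43051/0.059463 = 40.967 rad/s.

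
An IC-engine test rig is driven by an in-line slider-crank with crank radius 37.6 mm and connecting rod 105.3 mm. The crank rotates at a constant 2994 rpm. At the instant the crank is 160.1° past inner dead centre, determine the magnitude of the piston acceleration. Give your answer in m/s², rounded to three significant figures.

2440

ω = 2π·2994/60 = 313.5 rad/s
x(θ) = r cosθ + √(L² − r² sin²θ); with ω constant, a = ω²·d²x/dθ².
d²x/dθ² = −r cosθ − r²(cos2θ)/√u − r⁴ sin²2θ/(4u^{3/2}),  u = L² − r² sin²θ = 0.0109243 m².
Substituting r = 0.0376 m, L = 0.1053 m, θ = 160.1°: d²x/dθ² = +0.024783 m.
a = ω²·d²x/dθ² = (313.5)²·(+0.024783) = +2436.3 m/s²;  |a| = 2436.3 m/s².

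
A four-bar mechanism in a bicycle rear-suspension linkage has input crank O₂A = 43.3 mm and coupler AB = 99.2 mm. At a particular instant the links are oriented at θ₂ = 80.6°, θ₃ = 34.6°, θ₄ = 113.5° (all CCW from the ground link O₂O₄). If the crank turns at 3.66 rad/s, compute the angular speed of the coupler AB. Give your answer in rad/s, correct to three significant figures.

ω₂ = 3.66 rad/s
Differentiating the loop-closure r₂e^{iθ₂}+r₃e^{iθ₃}=r₁+r₄e^{iθ₄} gives r₂ω₂e^{iθ₂}+r₃ω₃e^{iθ₃}=r₄ω₄e^{iθ₄}.
Eliminating the other unknown: ω₃ = r₂ω₂ sin(θ₄−θ₂) / [r₃ sin(θ₃−θ₄)].
Numerator sine = +0.54317; denominator sine = -0.98129.
Result = 0.0433·3.66·(+0.54317) / (0.0992·(-0.98129)) = -0.8843 rad/s; magnitude 0.8843 rad/s.

0.884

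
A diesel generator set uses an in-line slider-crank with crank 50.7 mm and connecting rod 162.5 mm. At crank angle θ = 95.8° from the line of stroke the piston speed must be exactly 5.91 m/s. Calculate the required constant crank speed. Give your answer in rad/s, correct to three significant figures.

For an in-line slider-crank, |v_piston| = rω|sinθ|·[1 + r cosθ/√(L² − r² sin²θ)].
With r = 0.0507 m, L = 0.1625 m, θ = 95.8°: the bracketed kinematic factor |dx/dθ| = 0.048767 m.
ω = v/|dx/dθ| = 5.91/0.048767 = 121.19 rad/s.

121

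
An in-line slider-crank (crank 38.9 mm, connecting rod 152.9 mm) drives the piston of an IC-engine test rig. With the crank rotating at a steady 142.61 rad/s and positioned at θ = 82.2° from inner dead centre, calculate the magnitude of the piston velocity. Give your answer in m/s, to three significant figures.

5.69

ω = 142.6 rad/s
For an in-line slider-crank, x = r cosθ + √(L² − r² sin²θ), so v = −rω sinθ·[1 + r cosθ/√(L² − r² sin²θ)].
With r = 0.0389 m, L = 0.1529 m, θ = 82.2°: √(L² − r² sin²θ) = 0.14796 m.
v = −0.0389·142.6·0.99075·[1 + 0.0389·0.13572/0.14796] = -5.6923 m/s.
|v| = 5.6923 m/s.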